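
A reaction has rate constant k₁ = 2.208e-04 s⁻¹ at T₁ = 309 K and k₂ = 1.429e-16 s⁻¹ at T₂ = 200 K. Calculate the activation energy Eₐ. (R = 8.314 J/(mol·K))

132.3 kJ/mol

Step 1: Use the two-temperature Arrhenius form: ln(k₂/k₁) = -Eₐ/R × (1/T₂ - 1/T₁)
Step 2: ln(k₂/k₁) = ln(1.429e-16/2.208e-04) = ln(6.47192e-13) = -28.0661
Step 3: 1/T₂ - 1/T₁ = 1/200 - 1/309 = 1.763754e-03 K⁻¹
Step 4: Eₐ = -R × ln(k₂/k₁) / (1/T₂ - 1/T₁) = -8.314 × -28.0661 / 1.763754e-03
Step 5: Eₐ = 1.3230e+05 J/mol = 132.3 kJ/mol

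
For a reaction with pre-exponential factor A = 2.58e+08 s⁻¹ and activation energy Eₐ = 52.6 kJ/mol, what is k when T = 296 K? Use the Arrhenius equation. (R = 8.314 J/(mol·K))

1.35e-01 s⁻¹

Step 1: Use the Arrhenius equation: k = A × exp(-Eₐ/RT)
Step 2: Convert Eₐ to J/mol: 52.6 kJ/mol = 52600 J/mol
Step 3: Calculate the exponent: -Eₐ/(RT) = -52600/(8.314 × 296) = -21.37391
Step 4: k = 2.58e+08 × exp(-21.37391)
Step 5: k = 2.58e+08 × 5.21710e-10 = 1.3460e-01 s⁻¹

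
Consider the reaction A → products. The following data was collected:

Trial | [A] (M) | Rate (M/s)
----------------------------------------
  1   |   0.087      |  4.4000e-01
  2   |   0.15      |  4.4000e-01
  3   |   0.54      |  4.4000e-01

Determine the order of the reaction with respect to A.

zeroth order (0)

Step 1: Compare trials - when concentration changes, rate stays constant.
Step 2: rate₂/rate₁ = 4.4000e-01/4.4000e-01 = 1
Step 3: [A]₂/[A]₁ = 0.15/0.087 = 1.724
Step 4: Since rate ratio ≈ (conc ratio)^0, the reaction is zeroth order.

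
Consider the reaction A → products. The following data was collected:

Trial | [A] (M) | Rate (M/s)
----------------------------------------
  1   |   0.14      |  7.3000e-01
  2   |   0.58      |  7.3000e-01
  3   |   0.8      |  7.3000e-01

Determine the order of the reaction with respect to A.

zeroth order (0)

Step 1: Compare trials - when concentration changes, rate stays constant.
Step 2: rate₂/rate₁ = 7.3000e-01/7.3000e-01 = 1
Step 3: [A]₂/[A]₁ = 0.58/0.14 = 4.143
Step 4: Since rate ratio ≈ (conc ratio)^0, the reaction is zeroth order.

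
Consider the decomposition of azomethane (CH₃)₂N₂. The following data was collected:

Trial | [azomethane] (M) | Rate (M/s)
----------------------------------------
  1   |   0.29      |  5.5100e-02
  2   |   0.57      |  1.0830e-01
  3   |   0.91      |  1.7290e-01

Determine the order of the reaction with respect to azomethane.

first order (1)

Step 1: Compare trials to find order n where rate₂/rate₁ = ([azomethane]₂/[azomethane]₁)^n
Step 2: rate₂/rate₁ = 1.0830e-01/5.5100e-02 = 1.966
Step 3: [azomethane]₂/[azomethane]₁ = 0.57/0.29 = 1.966
Step 4: n = ln(1.966)/ln(1.966) = 1.00 ≈ 1
Step 5: The reaction is first order in azomethane.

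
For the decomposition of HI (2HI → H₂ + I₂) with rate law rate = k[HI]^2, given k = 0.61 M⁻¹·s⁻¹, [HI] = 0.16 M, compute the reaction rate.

0.01562 M/s

Step 1: Identify the rate law: rate = k[HI]^2
Step 2: Substitute values: rate = 0.61 × (0.16)^2
Step 3: Calculate: rate = 0.61 × 0.0256 = 0.015616 M/s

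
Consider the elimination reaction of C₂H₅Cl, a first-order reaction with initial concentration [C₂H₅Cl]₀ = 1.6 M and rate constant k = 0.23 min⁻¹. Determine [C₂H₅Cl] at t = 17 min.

0.03206 M

Step 1: For a first-order reaction: [C₂H₅Cl] = [C₂H₅Cl]₀ × e^(-kt)
Step 2: [C₂H₅Cl] = 1.6 × e^(-0.23 × 17)
Step 3: [C₂H₅Cl] = 1.6 × e^(-3.91)
Step 4: [C₂H₅Cl] = 1.6 × 0.0200405 = 0.03206 M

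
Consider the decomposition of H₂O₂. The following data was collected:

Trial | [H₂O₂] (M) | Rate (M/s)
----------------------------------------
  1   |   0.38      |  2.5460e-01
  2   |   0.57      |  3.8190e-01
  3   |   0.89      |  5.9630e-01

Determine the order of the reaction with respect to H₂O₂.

first order (1)

Step 1: Compare trials to find order n where rate₂/rate₁ = ([H₂O₂]₂/[H₂O₂]₁)^n
Step 2: rate₂/rate₁ = 3.8190e-01/2.5460e-01 = 1.5
Step 3: [H₂O₂]₂/[H₂O₂]₁ = 0.57/0.38 = 1.5
Step 4: n = ln(1.5)/ln(1.5) = 1.00 ≈ 1
Step 5: The reaction is first order in H₂O₂.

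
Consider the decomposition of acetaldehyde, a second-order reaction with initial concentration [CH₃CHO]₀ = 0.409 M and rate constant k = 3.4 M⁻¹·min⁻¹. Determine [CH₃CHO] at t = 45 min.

0.006433 M

Step 1: For a second-order reaction: 1/[CH₃CHO] = 1/[CH₃CHO]₀ + kt
Step 2: 1/[CH₃CHO] = 1/0.409 + 3.4 × 45
Step 3: 1/[CH₃CHO] = 2.445 + 153 = 155.4
Step 4: [CH₃CHO] = 1/155.4 = 0.006433 M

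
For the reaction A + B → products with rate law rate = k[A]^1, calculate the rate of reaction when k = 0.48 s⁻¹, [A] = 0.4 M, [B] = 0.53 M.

0.192 M/s

Step 1: The rate law is rate = k[A]^1
Step 2: Note that the rate does not depend on [B] (zero order in B).
Step 3: rate = 0.48 × (0.4)^1 = 0.192 M/s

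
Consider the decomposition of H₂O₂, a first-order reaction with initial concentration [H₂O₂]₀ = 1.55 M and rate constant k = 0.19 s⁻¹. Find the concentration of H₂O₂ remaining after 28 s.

0.007584 M

Step 1: For a first-order reaction: [H₂O₂] = [H₂O₂]₀ × e^(-kt)
Step 2: [H₂O₂] = 1.55 × e^(-0.19 × 28)
Step 3: [H₂O₂] = 1.55 × e^(-5.32)
Step 4: [H₂O₂] = 1.55 × 0.00489275 = 0.007584 M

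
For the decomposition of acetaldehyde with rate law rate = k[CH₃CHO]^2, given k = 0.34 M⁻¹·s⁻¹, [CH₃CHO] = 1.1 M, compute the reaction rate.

0.4114 M/s

Step 1: Identify the rate law: rate = k[CH₃CHO]^2
Step 2: Substitute values: rate = 0.34 × (1.1)^2
Step 3: Calculate: rate = 0.34 × 1.21 = 0.4114 M/s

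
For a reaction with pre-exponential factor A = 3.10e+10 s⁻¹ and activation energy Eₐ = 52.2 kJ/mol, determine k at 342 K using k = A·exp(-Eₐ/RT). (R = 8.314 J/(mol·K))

3.30e+02 s⁻¹

Step 1: Use the Arrhenius equation: k = A × exp(-Eₐ/RT)
Step 2: Convert Eₐ to J/mol: 52.2 kJ/mol = 52200 J/mol
Step 3: Calculate the exponent: -Eₐ/(RT) = -52200/(8.314 × 342) = -18.35838
Step 4: k = 3.10e+10 × exp(-18.35838)
Step 5: k = 3.10e+10 × 1.06428e-08 = 3.2993e+02 s⁻¹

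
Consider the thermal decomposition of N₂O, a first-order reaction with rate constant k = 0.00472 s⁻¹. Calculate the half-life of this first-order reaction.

146.9 s

Step 1: For a first-order reaction, t₁/₂ = ln(2)/k
Step 2: t₁/₂ = ln(2)/0.00472
Step 3: t₁/₂ = 0.6931/0.00472 = 146.9 s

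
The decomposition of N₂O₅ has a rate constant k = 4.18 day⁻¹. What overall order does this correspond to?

first order (1)

Step 1: The units of k for an nth-order reaction are (concentration)^(1-n)·(time)⁻¹.
Step 2: Here k has units day⁻¹, so the concentration exponent is 0.
Step 3: 1 - n = 0 ⇒ n = 1. The reaction is first order.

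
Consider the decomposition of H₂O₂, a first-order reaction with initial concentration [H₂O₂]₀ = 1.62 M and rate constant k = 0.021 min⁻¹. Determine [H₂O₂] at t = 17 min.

1.134 M

Step 1: For a first-order reaction: [H₂O₂] = [H₂O₂]₀ × e^(-kt)
Step 2: [H₂O₂] = 1.62 × e^(-0.021 × 17)
Step 3: [H₂O₂] = 1.62 × e^(-0.357)
Step 4: [H₂O₂] = 1.62 × 0.699772 = 1.134 M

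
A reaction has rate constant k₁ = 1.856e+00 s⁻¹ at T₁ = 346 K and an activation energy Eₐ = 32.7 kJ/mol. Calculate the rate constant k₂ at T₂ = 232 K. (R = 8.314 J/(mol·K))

6.962e-03 s⁻¹

Step 1: Use the two-temperature Arrhenius form: ln(k₂/k₁) = -Eₐ/R × (1/T₂ - 1/T₁)
Step 2: Convert Eₐ to J/mol: 32.7 kJ/mol = 32700 J/mol
Step 3: 1/T₂ - 1/T₁ = 1/232 - 1/346 = 1.420171e-03 K⁻¹
Step 4: ln(k₂/k₁) = -32700/8.314 × 1.420171e-03 = -5.58571
Step 5: k₂ = k₁ × exp(-5.58571) = 1.856e+00 × 3.75109e-03 = 6.962e-03 s⁻¹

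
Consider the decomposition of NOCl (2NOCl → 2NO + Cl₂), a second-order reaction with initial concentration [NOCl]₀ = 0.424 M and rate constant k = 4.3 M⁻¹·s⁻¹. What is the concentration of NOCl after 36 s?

0.006363 M

Step 1: For a second-order reaction: 1/[NOCl] = 1/[NOCl]₀ + kt
Step 2: 1/[NOCl] = 1/0.424 + 4.3 × 36
Step 3: 1/[NOCl] = 2.358 + 154.8 = 157.2
Step 4: [NOCl] = 1/157.2 = 0.006363 M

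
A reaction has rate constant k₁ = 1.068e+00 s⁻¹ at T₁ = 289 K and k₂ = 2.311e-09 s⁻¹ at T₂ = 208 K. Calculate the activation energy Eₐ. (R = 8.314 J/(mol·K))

123.1 kJ/mol

Step 1: Use the two-temperature Arrhenius form: ln(k₂/k₁) = -Eₐ/R × (1/T₂ - 1/T₁)
Step 2: ln(k₂/k₁) = ln(2.311e-09/1.068e+00) = ln(2.16386e-09) = -19.9514
Step 3: 1/T₂ - 1/T₁ = 1/208 - 1/289 = 1.347485e-03 K⁻¹
Step 4: Eₐ = -R × ln(k₂/k₁) / (1/T₂ - 1/T₁) = -8.314 × -19.9514 / 1.347485e-03
Step 5: Eₐ = 1.2310e+05 J/mol = 123.1 kJ/mol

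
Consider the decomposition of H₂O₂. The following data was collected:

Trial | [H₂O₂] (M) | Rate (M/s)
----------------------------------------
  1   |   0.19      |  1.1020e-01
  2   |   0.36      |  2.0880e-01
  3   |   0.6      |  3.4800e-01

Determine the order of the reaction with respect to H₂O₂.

first order (1)

Step 1: Compare trials to find order n where rate₂/rate₁ = ([H₂O₂]₂/[H₂O₂]₁)^n
Step 2: rate₂/rate₁ = 2.0880e-01/1.1020e-01 = 1.895
Step 3: [H₂O₂]₂/[H₂O₂]₁ = 0.36/0.19 = 1.895
Step 4: n = ln(1.895)/ln(1.895) = 1.00 ≈ 1
Step 5: The reaction is first order in H₂O₂.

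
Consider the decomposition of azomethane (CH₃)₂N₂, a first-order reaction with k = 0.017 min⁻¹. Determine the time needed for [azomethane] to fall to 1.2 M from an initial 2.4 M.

40.77 min

Step 1: For first-order: t = ln([azomethane]₀/[azomethane])/k
Step 2: t = ln(2.4/1.2)/0.017
Step 3: t = ln(2)/0.017
Step 4: t = 0.6931/0.017 = 40.77 min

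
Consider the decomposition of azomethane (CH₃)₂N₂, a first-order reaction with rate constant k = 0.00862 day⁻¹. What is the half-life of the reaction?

80.41 day

Step 1: For a first-order reaction, t₁/₂ = ln(2)/k
Step 2: t₁/₂ = ln(2)/0.00862
Step 3: t₁/₂ = 0.6931/0.00862 = 80.41 day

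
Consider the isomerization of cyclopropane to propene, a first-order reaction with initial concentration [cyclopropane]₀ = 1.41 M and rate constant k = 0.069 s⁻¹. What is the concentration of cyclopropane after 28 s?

0.2043 M

Step 1: For a first-order reaction: [cyclopropane] = [cyclopropane]₀ × e^(-kt)
Step 2: [cyclopropane] = 1.41 × e^(-0.069 × 28)
Step 3: [cyclopropane] = 1.41 × e^(-1.932)
Step 4: [cyclopropane] = 1.41 × 0.144858 = 0.2043 M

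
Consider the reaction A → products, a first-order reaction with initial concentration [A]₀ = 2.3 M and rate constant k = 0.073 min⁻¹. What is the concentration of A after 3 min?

1.848 M

Step 1: For a first-order reaction: [A] = [A]₀ × e^(-kt)
Step 2: [A] = 2.3 × e^(-0.073 × 3)
Step 3: [A] = 2.3 × e^(-0.219)
Step 4: [A] = 2.3 × 0.803322 = 1.848 M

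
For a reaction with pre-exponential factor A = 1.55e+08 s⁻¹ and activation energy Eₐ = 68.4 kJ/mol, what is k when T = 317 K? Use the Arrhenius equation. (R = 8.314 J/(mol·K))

8.30e-04 s⁻¹

Step 1: Use the Arrhenius equation: k = A × exp(-Eₐ/RT)
Step 2: Convert Eₐ to J/mol: 68.4 kJ/mol = 68400 J/mol
Step 3: Calculate the exponent: -Eₐ/(RT) = -68400/(8.314 × 317) = -25.95296
Step 4: k = 1.55e+08 × exp(-25.95296)
Step 5: k = 1.55e+08 × 5.35516e-12 = 8.3005e-04 s⁻¹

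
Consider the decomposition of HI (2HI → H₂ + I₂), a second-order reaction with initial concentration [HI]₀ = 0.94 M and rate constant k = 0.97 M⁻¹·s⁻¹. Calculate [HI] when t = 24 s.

0.04108 M

Step 1: For a second-order reaction: 1/[HI] = 1/[HI]₀ + kt
Step 2: 1/[HI] = 1/0.94 + 0.97 × 24
Step 3: 1/[HI] = 1.064 + 23.28 = 24.34
Step 4: [HI] = 1/24.34 = 0.04108 M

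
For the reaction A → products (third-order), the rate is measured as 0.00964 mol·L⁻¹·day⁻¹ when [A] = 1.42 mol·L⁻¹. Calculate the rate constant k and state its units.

0.003367 (mol·L⁻¹)⁻²·day⁻¹

Step 1: rate = k[A]^3, so k = rate / [A]^3.
Step 2: k = 0.00964 / (1.42)^3 = 0.00964 / 2.863.
Step 3: k = 0.003367 (mol·L⁻¹)⁻²·day⁻¹.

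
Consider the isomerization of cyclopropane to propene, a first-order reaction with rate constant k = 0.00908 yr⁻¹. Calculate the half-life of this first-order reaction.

76.34 yr

Step 1: For a first-order reaction, t₁/₂ = ln(2)/k
Step 2: t₁/₂ = ln(2)/0.00908
Step 3: t₁/₂ = 0.6931/0.00908 = 76.34 yr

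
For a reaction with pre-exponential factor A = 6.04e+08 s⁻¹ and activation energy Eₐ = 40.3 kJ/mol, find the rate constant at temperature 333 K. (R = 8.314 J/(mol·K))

2.88e+02 s⁻¹

Step 1: Use the Arrhenius equation: k = A × exp(-Eₐ/RT)
Step 2: Convert Eₐ to J/mol: 40.3 kJ/mol = 40300 J/mol
Step 3: Calculate the exponent: -Eₐ/(RT) = -40300/(8.314 × 333) = -14.55629
Step 4: k = 6.04e+08 × exp(-14.55629)
Step 5: k = 6.04e+08 × 4.76742e-07 = 2.8795e+02 s⁻¹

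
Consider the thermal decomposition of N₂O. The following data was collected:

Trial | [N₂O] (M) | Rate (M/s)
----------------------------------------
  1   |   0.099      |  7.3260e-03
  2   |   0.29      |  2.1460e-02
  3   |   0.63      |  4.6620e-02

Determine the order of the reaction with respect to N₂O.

first order (1)

Step 1: Compare trials to find order n where rate₂/rate₁ = ([N₂O]₂/[N₂O]₁)^n
Step 2: rate₂/rate₁ = 2.1460e-02/7.3260e-03 = 2.929
Step 3: [N₂O]₂/[N₂O]₁ = 0.29/0.099 = 2.929
Step 4: n = ln(2.929)/ln(2.929) = 1.00 ≈ 1
Step 5: The reaction is first order in N₂O.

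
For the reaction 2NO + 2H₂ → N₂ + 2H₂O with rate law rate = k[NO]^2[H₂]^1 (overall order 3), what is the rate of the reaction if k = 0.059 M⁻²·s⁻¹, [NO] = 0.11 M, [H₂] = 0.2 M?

0.0001428 M/s

Step 1: The rate law is rate = k[NO]^2[H₂]^1, overall order = 2+1 = 3
Step 2: Substitute values: rate = 0.059 × (0.11)^2 × (0.2)^1
Step 3: rate = 0.059 × 0.0121 × 0.2 = 0.00014278 M/s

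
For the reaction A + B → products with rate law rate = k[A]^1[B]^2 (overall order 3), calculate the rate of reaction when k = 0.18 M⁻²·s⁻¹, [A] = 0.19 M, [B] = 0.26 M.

0.002312 M/s

Step 1: The rate law is rate = k[A]^1[B]^2, overall order = 1+2 = 3
Step 2: Substitute values: rate = 0.18 × (0.19)^1 × (0.26)^2
Step 3: rate = 0.18 × 0.19 × 0.0676 = 0.00231192 M/s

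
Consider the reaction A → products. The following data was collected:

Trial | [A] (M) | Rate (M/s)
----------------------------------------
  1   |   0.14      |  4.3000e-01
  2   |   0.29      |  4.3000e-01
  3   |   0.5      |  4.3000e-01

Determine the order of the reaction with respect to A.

zeroth order (0)

Step 1: Compare trials - when concentration changes, rate stays constant.
Step 2: rate₂/rate₁ = 4.3000e-01/4.3000e-01 = 1
Step 3: [A]₂/[A]₁ = 0.29/0.14 = 2.071
Step 4: Since rate ratio ≈ (conc ratio)^0, the reaction is zeroth order.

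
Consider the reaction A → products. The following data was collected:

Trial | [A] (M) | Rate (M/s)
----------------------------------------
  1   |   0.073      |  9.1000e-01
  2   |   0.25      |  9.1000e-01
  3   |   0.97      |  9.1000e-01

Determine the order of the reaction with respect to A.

zeroth order (0)

Step 1: Compare trials - when concentration changes, rate stays constant.
Step 2: rate₂/rate₁ = 9.1000e-01/9.1000e-01 = 1
Step 3: [A]₂/[A]₁ = 0.25/0.073 = 3.425
Step 4: Since rate ratio ≈ (conc ratio)^0, the reaction is zeroth order.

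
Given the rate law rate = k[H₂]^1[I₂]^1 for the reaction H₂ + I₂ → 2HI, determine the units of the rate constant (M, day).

M⁻¹·day⁻¹

Step 1: Overall order = 1 + 1 = 2.
Step 2: rate has units M·day⁻¹; [H₂]^1[I₂]^1 has units M^2.
Step 3: k = rate/([H₂]^1[I₂]^1), so units of k = M^(1-2)·day⁻¹ = M⁻¹·day⁻¹.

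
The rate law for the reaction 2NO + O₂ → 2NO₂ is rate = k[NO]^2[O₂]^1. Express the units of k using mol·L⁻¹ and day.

(mol·L⁻¹)⁻²·day⁻¹

Step 1: Overall order = 2 + 1 = 3.
Step 2: rate has units mol·L⁻¹·day⁻¹; [NO]^2[O₂]^1 has units (mol·L⁻¹)^3.
Step 3: k = rate/([NO]^2[O₂]^1), so units of k = (mol·L⁻¹)^(1-3)·day⁻¹ = (mol·L⁻¹)⁻²·day⁻¹.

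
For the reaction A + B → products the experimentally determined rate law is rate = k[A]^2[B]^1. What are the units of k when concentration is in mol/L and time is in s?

(mol/L)⁻²·s⁻¹

Step 1: Overall order = 2 + 1 = 3.
Step 2: rate has units mol/L·s⁻¹; [A]^2[B]^1 has units (mol/L)^3.
Step 3: k = rate/([A]^2[B]^1), so units of k = (mol/L)^(1-3)·s⁻¹ = (mol/L)⁻²·s⁻¹.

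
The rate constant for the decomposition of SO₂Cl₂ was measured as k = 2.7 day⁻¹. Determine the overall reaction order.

first order (1)

Step 1: The units of k for an nth-order reaction are (concentration)^(1-n)·(time)⁻¹.
Step 2: Here k has units day⁻¹, so the concentration exponent is 0.
Step 3: 1 - n = 0 ⇒ n = 1. The reaction is first order.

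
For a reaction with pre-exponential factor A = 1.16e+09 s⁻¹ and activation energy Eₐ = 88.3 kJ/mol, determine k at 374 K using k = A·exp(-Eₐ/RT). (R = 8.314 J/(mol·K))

5.39e-04 s⁻¹

Step 1: Use the Arrhenius equation: k = A × exp(-Eₐ/RT)
Step 2: Convert Eₐ to J/mol: 88.3 kJ/mol = 88300 J/mol
Step 3: Calculate the exponent: -Eₐ/(RT) = -88300/(8.314 × 374) = -28.39743
Step 4: k = 1.16e+09 × exp(-28.39743)
Step 5: k = 1.16e+09 × 4.64679e-13 = 5.3903e-04 s⁻¹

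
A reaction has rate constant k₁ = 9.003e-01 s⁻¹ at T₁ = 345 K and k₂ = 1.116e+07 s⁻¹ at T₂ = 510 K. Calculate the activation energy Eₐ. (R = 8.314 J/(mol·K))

144.8 kJ/mol

Step 1: Use the two-temperature Arrhenius form: ln(k₂/k₁) = -Eₐ/R × (1/T₂ - 1/T₁)
Step 2: ln(k₂/k₁) = ln(1.116e+07/9.003e-01) = ln(1.23959e+07) = 16.3329
Step 3: 1/T₂ - 1/T₁ = 1/510 - 1/345 = -9.377664e-04 K⁻¹
Step 4: Eₐ = -R × ln(k₂/k₁) / (1/T₂ - 1/T₁) = -8.314 × 16.3329 / -9.377664e-04
Step 5: Eₐ = 1.4480e+05 J/mol = 144.8 kJ/mol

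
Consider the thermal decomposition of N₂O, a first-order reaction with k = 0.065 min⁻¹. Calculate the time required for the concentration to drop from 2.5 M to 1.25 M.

10.66 min

Step 1: For first-order: t = ln([N₂O]₀/[N₂O])/k
Step 2: t = ln(2.5/1.25)/0.065
Step 3: t = ln(2)/0.065
Step 4: t = 0.6931/0.065 = 10.66 min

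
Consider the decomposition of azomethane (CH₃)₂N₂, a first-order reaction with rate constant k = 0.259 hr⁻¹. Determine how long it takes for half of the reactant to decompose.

2.676 hr

Step 1: For a first-order reaction, t₁/₂ = ln(2)/k
Step 2: t₁/₂ = ln(2)/0.259
Step 3: t₁/₂ = 0.6931/0.259 = 2.676 hr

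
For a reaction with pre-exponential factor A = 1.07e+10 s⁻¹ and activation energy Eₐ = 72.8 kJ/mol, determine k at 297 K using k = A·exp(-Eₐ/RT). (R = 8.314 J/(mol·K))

1.68e-03 s⁻¹

Step 1: Use the Arrhenius equation: k = A × exp(-Eₐ/RT)
Step 2: Convert Eₐ to J/mol: 72.8 kJ/mol = 72800 J/mol
Step 3: Calculate the exponent: -Eₐ/(RT) = -72800/(8.314 × 297) = -29.48254
Step 4: k = 1.07e+10 × exp(-29.48254)
Step 5: k = 1.07e+10 × 1.56999e-13 = 1.6799e-03 s⁻¹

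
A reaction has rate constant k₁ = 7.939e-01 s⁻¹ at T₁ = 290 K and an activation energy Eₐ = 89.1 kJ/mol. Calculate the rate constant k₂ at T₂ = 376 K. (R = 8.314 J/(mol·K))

3.720e+03 s⁻¹

Step 1: Use the two-temperature Arrhenius form: ln(k₂/k₁) = -Eₐ/R × (1/T₂ - 1/T₁)
Step 2: Convert Eₐ to J/mol: 89.1 kJ/mol = 89100 J/mol
Step 3: 1/T₂ - 1/T₁ = 1/376 - 1/290 = -7.887014e-04 K⁻¹
Step 4: ln(k₂/k₁) = -89100/8.314 × -7.887014e-04 = 8.45240
Step 5: k₂ = k₁ × exp(8.45240) = 7.939e-01 × 4.68631e+03 = 3.720e+03 s⁻¹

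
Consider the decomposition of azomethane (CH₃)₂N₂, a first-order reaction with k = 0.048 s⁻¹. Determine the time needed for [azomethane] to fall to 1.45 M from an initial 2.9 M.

14.44 s

Step 1: For first-order: t = ln([azomethane]₀/[azomethane])/k
Step 2: t = ln(2.9/1.45)/0.048
Step 3: t = ln(2)/0.048
Step 4: t = 0.6931/0.048 = 14.44 s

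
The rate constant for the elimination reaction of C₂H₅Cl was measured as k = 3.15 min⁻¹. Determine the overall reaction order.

first order (1)

Step 1: The units of k for an nth-order reaction are (concentration)^(1-n)·(time)⁻¹.
Step 2: Here k has units min⁻¹, so the concentration exponent is 0.
Step 3: 1 - n = 0 ⇒ n = 1. The reaction is first order.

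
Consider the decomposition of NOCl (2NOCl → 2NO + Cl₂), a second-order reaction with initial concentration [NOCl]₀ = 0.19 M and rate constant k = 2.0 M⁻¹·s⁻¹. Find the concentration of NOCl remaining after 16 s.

0.02684 M

Step 1: For a second-order reaction: 1/[NOCl] = 1/[NOCl]₀ + kt
Step 2: 1/[NOCl] = 1/0.19 + 2.0 × 16
Step 3: 1/[NOCl] = 5.263 + 32 = 37.26
Step 4: [NOCl] = 1/37.26 = 0.02684 M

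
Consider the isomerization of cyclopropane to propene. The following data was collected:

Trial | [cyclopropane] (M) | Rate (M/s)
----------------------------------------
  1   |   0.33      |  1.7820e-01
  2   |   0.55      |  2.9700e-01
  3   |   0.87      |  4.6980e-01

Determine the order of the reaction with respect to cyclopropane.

first order (1)

Step 1: Compare trials to find order n where rate₂/rate₁ = ([cyclopropane]₂/[cyclopropane]₁)^n
Step 2: rate₂/rate₁ = 2.9700e-01/1.7820e-01 = 1.667
Step 3: [cyclopropane]₂/[cyclopropane]₁ = 0.55/0.33 = 1.667
Step 4: n = ln(1.667)/ln(1.667) = 1.00 ≈ 1
Step 5: The reaction is first order in cyclopropane.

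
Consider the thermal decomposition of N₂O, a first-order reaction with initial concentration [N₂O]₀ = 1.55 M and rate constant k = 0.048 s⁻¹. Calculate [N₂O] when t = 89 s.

0.02163 M

Step 1: For a first-order reaction: [N₂O] = [N₂O]₀ × e^(-kt)
Step 2: [N₂O] = 1.55 × e^(-0.048 × 89)
Step 3: [N₂O] = 1.55 × e^(-4.272)
Step 4: [N₂O] = 1.55 × 0.0139538 = 0.02163 M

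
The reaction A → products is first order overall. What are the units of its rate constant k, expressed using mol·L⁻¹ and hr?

hr⁻¹

Step 1: For overall order n, rate = k × (concentration)^n.
Step 2: Rate has units mol·L⁻¹·hr⁻¹; concentration term has units (mol·L⁻¹)^1.
Step 3: k = rate / (concentration)^n, so units of k = (mol·L⁻¹)^(1-1)·hr⁻¹ = hr⁻¹.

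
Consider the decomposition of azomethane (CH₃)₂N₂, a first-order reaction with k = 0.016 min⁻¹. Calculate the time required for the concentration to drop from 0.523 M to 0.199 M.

60.39 min

Step 1: For first-order: t = ln([azomethane]₀/[azomethane])/k
Step 2: t = ln(0.523/0.199)/0.016
Step 3: t = ln(2.628)/0.016
Step 4: t = 0.9663/0.016 = 60.39 min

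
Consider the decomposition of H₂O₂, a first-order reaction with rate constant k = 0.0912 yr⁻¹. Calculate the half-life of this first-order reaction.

7.6 yr

Step 1: For a first-order reaction, t₁/₂ = ln(2)/k
Step 2: t₁/₂ = ln(2)/0.0912
Step 3: t₁/₂ = 0.6931/0.0912 = 7.6 yr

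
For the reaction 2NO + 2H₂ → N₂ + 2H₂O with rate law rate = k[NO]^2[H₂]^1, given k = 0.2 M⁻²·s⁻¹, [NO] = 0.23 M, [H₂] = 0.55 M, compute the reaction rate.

0.005819 M/s

Step 1: The rate law is rate = k[NO]^2[H₂]^1
Step 2: Substitute: rate = 0.2 × (0.23)^2 × (0.55)^1
Step 3: rate = 0.2 × 0.0529 × 0.55 = 0.005819 M/s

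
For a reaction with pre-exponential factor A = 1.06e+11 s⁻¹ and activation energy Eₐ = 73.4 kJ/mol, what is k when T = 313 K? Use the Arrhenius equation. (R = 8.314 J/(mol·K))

5.96e-02 s⁻¹

Step 1: Use the Arrhenius equation: k = A × exp(-Eₐ/RT)
Step 2: Convert Eₐ to J/mol: 73.4 kJ/mol = 73400 J/mol
Step 3: Calculate the exponent: -Eₐ/(RT) = -73400/(8.314 × 313) = -28.20601
Step 4: k = 1.06e+11 × exp(-28.20601)
Step 5: k = 1.06e+11 × 5.62711e-13 = 5.9647e-02 s⁻¹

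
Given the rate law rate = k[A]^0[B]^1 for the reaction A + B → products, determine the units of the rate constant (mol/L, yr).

yr⁻¹

Step 1: Overall order = 0 + 1 = 1.
Step 2: rate has units mol/L·yr⁻¹; [A]^0[B]^1 has units (mol/L)^1.
Step 3: k = rate/([A]^0[B]^1), so units of k = (mol/L)^(1-1)·yr⁻¹ = yr⁻¹.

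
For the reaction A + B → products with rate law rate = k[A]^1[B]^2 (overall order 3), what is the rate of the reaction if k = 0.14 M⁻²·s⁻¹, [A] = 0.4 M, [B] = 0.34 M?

0.006474 M/s

Step 1: The rate law is rate = k[A]^1[B]^2, overall order = 1+2 = 3
Step 2: Substitute values: rate = 0.14 × (0.4)^1 × (0.34)^2
Step 3: rate = 0.14 × 0.4 × 0.1156 = 0.0064736 M/s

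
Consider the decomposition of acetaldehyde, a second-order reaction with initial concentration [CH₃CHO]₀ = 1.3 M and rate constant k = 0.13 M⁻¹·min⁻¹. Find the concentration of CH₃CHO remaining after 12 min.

0.4293 M

Step 1: For a second-order reaction: 1/[CH₃CHO] = 1/[CH₃CHO]₀ + kt
Step 2: 1/[CH₃CHO] = 1/1.3 + 0.13 × 12
Step 3: 1/[CH₃CHO] = 0.7692 + 1.56 = 2.329
Step 4: [CH₃CHO] = 1/2.329 = 0.4293 M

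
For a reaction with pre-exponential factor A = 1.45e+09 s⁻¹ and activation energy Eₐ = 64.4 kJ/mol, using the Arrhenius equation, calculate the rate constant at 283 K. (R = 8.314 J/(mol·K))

1.88e-03 s⁻¹

Step 1: Use the Arrhenius equation: k = A × exp(-Eₐ/RT)
Step 2: Convert Eₐ to J/mol: 64.4 kJ/mol = 64400 J/mol
Step 3: Calculate the exponent: -Eₐ/(RT) = -64400/(8.314 × 283) = -27.37092
Step 4: k = 1.45e+09 × exp(-27.37092)
Step 5: k = 1.45e+09 × 1.29706e-12 = 1.8807e-03 s⁻¹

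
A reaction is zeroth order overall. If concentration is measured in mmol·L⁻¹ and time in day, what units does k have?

mmol·L⁻¹·day⁻¹

Step 1: For overall order n, rate = k × (concentration)^n.
Step 2: Rate has units mmol·L⁻¹·day⁻¹; concentration term has units (mmol·L⁻¹)^0.
Step 3: k = rate / (concentration)^n, so units of k = (mmol·L⁻¹)^(1-0)·day⁻¹ = mmol·L⁻¹·day⁻¹.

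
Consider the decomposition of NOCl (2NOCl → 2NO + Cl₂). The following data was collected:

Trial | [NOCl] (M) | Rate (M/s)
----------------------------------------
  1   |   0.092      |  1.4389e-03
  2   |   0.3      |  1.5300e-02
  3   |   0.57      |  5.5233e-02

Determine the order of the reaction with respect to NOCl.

second order (2)

Step 1: Compare trials to find order n where rate₂/rate₁ = ([NOCl]₂/[NOCl]₁)^n
Step 2: rate₂/rate₁ = 1.5300e-02/1.4389e-03 = 10.63
Step 3: [NOCl]₂/[NOCl]₁ = 0.3/0.092 = 3.261
Step 4: n = ln(10.63)/ln(3.261) = 2.00 ≈ 2
Step 5: The reaction is second order in NOCl.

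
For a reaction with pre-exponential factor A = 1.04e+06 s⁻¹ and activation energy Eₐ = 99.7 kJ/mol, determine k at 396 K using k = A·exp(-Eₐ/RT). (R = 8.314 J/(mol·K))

7.34e-08 s⁻¹

Step 1: Use the Arrhenius equation: k = A × exp(-Eₐ/RT)
Step 2: Convert Eₐ to J/mol: 99.7 kJ/mol = 99700 J/mol
Step 3: Calculate the exponent: -Eₐ/(RT) = -99700/(8.314 × 396) = -30.28238
Step 4: k = 1.04e+06 × exp(-30.28238)
Step 5: k = 1.04e+06 × 7.05553e-14 = 7.3378e-08 s⁻¹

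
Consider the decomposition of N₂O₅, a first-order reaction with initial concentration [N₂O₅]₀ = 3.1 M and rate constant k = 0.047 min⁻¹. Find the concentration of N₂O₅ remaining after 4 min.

2.569 M

Step 1: For a first-order reaction: [N₂O₅] = [N₂O₅]₀ × e^(-kt)
Step 2: [N₂O₅] = 3.1 × e^(-0.047 × 4)
Step 3: [N₂O₅] = 3.1 × e^(-0.188)
Step 4: [N₂O₅] = 3.1 × 0.828615 = 2.569 M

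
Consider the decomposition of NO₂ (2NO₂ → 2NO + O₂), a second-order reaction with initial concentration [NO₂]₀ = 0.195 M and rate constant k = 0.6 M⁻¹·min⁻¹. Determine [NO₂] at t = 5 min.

0.123 M

Step 1: For a second-order reaction: 1/[NO₂] = 1/[NO₂]₀ + kt
Step 2: 1/[NO₂] = 1/0.195 + 0.6 × 5
Step 3: 1/[NO₂] = 5.128 + 3 = 8.128
Step 4: [NO₂] = 1/8.128 = 0.123 M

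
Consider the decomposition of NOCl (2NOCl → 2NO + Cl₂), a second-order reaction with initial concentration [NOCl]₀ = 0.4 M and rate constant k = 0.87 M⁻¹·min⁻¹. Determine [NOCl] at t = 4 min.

0.1672 M

Step 1: For a second-order reaction: 1/[NOCl] = 1/[NOCl]₀ + kt
Step 2: 1/[NOCl] = 1/0.4 + 0.87 × 4
Step 3: 1/[NOCl] = 2.5 + 3.48 = 5.98
Step 4: [NOCl] = 1/5.98 = 0.1672 M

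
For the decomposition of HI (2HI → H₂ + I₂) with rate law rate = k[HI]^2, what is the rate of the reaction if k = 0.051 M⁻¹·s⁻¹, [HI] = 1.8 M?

0.1652 M/s

Step 1: Identify the rate law: rate = k[HI]^2
Step 2: Substitute values: rate = 0.051 × (1.8)^2
Step 3: Calculate: rate = 0.051 × 3.24 = 0.16524 M/s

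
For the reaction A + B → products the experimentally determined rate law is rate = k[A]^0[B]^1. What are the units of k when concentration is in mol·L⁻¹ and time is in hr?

hr⁻¹

Step 1: Overall order = 0 + 1 = 1.
Step 2: rate has units mol·L⁻¹·hr⁻¹; [A]^0[B]^1 has units (mol·L⁻¹)^1.
Step 3: k = rate/([A]^0[B]^1), so units of k = (mol·L⁻¹)^(1-1)·hr⁻¹ = hr⁻¹.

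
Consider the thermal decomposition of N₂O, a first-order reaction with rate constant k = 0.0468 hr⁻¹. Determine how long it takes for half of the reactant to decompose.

14.81 hr

Step 1: For a first-order reaction, t₁/₂ = ln(2)/k
Step 2: t₁/₂ = ln(2)/0.0468
Step 3: t₁/₂ = 0.6931/0.0468 = 14.81 hr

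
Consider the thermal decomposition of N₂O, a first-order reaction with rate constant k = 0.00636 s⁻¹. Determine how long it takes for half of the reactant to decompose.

109 s

Step 1: For a first-order reaction, t₁/₂ = ln(2)/k
Step 2: t₁/₂ = ln(2)/0.00636
Step 3: t₁/₂ = 0.6931/0.00636 = 109 s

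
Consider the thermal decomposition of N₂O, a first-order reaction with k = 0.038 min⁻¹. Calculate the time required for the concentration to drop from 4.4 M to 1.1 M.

36.48 min

Step 1: For first-order: t = ln([N₂O]₀/[N₂O])/k
Step 2: t = ln(4.4/1.1)/0.038
Step 3: t = ln(4)/0.038
Step 4: t = 1.386/0.038 = 36.48 min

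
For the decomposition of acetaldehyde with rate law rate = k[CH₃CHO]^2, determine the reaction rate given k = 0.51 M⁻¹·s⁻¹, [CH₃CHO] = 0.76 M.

0.2946 M/s

Step 1: Identify the rate law: rate = k[CH₃CHO]^2
Step 2: Substitute values: rate = 0.51 × (0.76)^2
Step 3: Calculate: rate = 0.51 × 0.5776 = 0.294576 M/s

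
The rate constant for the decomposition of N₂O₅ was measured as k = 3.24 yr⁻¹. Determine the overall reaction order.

first order (1)

Step 1: The units of k for an nth-order reaction are (concentration)^(1-n)·(time)⁻¹.
Step 2: Here k has units yr⁻¹, so the concentration exponent is 0.
Step 3: 1 - n = 0 ⇒ n = 1. The reaction is first order.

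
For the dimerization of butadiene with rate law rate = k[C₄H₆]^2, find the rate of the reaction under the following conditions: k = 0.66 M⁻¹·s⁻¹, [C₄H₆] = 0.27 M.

0.04811 M/s

Step 1: Identify the rate law: rate = k[C₄H₆]^2
Step 2: Substitute values: rate = 0.66 × (0.27)^2
Step 3: Calculate: rate = 0.66 × 0.0729 = 0.048114 M/s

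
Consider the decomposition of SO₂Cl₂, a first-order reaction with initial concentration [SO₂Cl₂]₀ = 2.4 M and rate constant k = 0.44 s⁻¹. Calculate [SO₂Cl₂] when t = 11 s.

0.01898 M

Step 1: For a first-order reaction: [SO₂Cl₂] = [SO₂Cl₂]₀ × e^(-kt)
Step 2: [SO₂Cl₂] = 2.4 × e^(-0.44 × 11)
Step 3: [SO₂Cl₂] = 2.4 × e^(-4.84)
Step 4: [SO₂Cl₂] = 2.4 × 0.00790705 = 0.01898 M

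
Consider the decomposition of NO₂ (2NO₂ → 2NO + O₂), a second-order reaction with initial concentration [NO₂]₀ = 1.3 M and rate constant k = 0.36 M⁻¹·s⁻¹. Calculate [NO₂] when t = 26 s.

0.09872 M

Step 1: For a second-order reaction: 1/[NO₂] = 1/[NO₂]₀ + kt
Step 2: 1/[NO₂] = 1/1.3 + 0.36 × 26
Step 3: 1/[NO₂] = 0.7692 + 9.36 = 10.13
Step 4: [NO₂] = 1/10.13 = 0.09872 M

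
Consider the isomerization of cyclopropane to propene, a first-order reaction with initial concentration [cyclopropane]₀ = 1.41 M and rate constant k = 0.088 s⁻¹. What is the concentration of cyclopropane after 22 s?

0.2034 M

Step 1: For a first-order reaction: [cyclopropane] = [cyclopropane]₀ × e^(-kt)
Step 2: [cyclopropane] = 1.41 × e^(-0.088 × 22)
Step 3: [cyclopropane] = 1.41 × e^(-1.936)
Step 4: [cyclopropane] = 1.41 × 0.14428 = 0.2034 M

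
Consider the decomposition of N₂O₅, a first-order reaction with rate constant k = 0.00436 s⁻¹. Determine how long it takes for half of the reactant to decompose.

159 s

Step 1: For a first-order reaction, t₁/₂ = ln(2)/k
Step 2: t₁/₂ = ln(2)/0.00436
Step 3: t₁/₂ = 0.6931/0.00436 = 159 s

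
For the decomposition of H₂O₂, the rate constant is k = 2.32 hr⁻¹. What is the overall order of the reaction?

first order (1)

Step 1: The units of k for an nth-order reaction are (concentration)^(1-n)·(time)⁻¹.
Step 2: Here k has units hr⁻¹, so the concentration exponent is 0.
Step 3: 1 - n = 0 ⇒ n = 1. The reaction is first order.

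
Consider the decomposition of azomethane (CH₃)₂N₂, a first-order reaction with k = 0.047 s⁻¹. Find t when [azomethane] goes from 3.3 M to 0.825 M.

29.5 s

Step 1: For first-order: t = ln([azomethane]₀/[azomethane])/k
Step 2: t = ln(3.3/0.825)/0.047
Step 3: t = ln(4)/0.047
Step 4: t = 1.386/0.047 = 29.5 s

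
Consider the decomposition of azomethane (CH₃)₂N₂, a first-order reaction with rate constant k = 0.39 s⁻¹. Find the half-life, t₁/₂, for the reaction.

1.777 s

Step 1: For a first-order reaction, t₁/₂ = ln(2)/k
Step 2: t₁/₂ = ln(2)/0.39
Step 3: t₁/₂ = 0.6931/0.39 = 1.777 s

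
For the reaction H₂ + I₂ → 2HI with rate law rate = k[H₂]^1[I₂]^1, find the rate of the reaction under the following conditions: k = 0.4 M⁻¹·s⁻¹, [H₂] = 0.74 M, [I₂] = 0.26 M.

0.07696 M/s

Step 1: The rate law is rate = k[H₂]^1[I₂]^1
Step 2: Substitute: rate = 0.4 × (0.74)^1 × (0.26)^1
Step 3: rate = 0.4 × 0.74 × 0.26 = 0.07696 M/s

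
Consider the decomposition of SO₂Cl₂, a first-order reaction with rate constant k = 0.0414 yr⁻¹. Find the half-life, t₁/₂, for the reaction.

16.74 yr

Step 1: For a first-order reaction, t₁/₂ = ln(2)/k
Step 2: t₁/₂ = ln(2)/0.0414
Step 3: t₁/₂ = 0.6931/0.0414 = 16.74 yr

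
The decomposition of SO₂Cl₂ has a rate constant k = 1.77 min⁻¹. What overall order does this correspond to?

first order (1)

Step 1: The units of k for an nth-order reaction are (concentration)^(1-n)·(time)⁻¹.
Step 2: Here k has units min⁻¹, so the concentration exponent is 0.
Step 3: 1 - n = 0 ⇒ n = 1. The reaction is first order.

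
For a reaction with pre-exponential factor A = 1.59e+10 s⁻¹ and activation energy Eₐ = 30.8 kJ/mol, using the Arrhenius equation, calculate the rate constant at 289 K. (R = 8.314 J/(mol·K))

4.31e+04 s⁻¹

Step 1: Use the Arrhenius equation: k = A × exp(-Eₐ/RT)
Step 2: Convert Eₐ to J/mol: 30.8 kJ/mol = 30800 J/mol
Step 3: Calculate the exponent: -Eₐ/(RT) = -30800/(8.314 × 289) = -12.81867
Step 4: k = 1.59e+10 × exp(-12.81867)
Step 5: k = 1.59e+10 × 2.70971e-06 = 4.3084e+04 s⁻¹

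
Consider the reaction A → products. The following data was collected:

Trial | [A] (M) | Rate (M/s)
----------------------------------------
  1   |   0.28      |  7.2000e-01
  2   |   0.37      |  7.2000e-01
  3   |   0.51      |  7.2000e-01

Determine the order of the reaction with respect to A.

zeroth order (0)

Step 1: Compare trials - when concentration changes, rate stays constant.
Step 2: rate₂/rate₁ = 7.2000e-01/7.2000e-01 = 1
Step 3: [A]₂/[A]₁ = 0.37/0.28 = 1.321
Step 4: Since rate ratio ≈ (conc ratio)^0, the reaction is zeroth order.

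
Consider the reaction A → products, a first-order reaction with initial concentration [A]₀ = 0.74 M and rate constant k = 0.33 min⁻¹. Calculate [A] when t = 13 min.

0.01014 M

Step 1: For a first-order reaction: [A] = [A]₀ × e^(-kt)
Step 2: [A] = 0.74 × e^(-0.33 × 13)
Step 3: [A] = 0.74 × e^(-4.29)
Step 4: [A] = 0.74 × 0.0137049 = 0.01014 M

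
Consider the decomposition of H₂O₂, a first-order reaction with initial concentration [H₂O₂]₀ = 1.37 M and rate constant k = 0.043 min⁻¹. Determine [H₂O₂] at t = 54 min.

0.1344 M

Step 1: For a first-order reaction: [H₂O₂] = [H₂O₂]₀ × e^(-kt)
Step 2: [H₂O₂] = 1.37 × e^(-0.043 × 54)
Step 3: [H₂O₂] = 1.37 × e^(-2.322)
Step 4: [H₂O₂] = 1.37 × 0.0980772 = 0.1344 M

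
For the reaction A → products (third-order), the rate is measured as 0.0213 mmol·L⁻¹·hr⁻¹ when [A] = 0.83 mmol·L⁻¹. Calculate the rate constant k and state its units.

0.03725 (mmol·L⁻¹)⁻²·hr⁻¹

Step 1: rate = k[A]^3, so k = rate / [A]^3.
Step 2: k = 0.0213 / (0.83)^3 = 0.0213 / 0.5718.
Step 3: k = 0.03725 (mmol·L⁻¹)⁻²·hr⁻¹.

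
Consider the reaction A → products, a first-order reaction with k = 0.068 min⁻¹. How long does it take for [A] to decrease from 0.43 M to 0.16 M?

14.54 min

Step 1: For first-order: t = ln([A]₀/[A])/k
Step 2: t = ln(0.43/0.16)/0.068
Step 3: t = ln(2.688)/0.068
Step 4: t = 0.9886/0.068 = 14.54 min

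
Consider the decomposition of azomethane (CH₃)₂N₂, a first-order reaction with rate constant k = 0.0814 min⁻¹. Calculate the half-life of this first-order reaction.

8.515 min

Step 1: For a first-order reaction, t₁/₂ = ln(2)/k
Step 2: t₁/₂ = ln(2)/0.0814
Step 3: t₁/₂ = 0.6931/0.0814 = 8.515 min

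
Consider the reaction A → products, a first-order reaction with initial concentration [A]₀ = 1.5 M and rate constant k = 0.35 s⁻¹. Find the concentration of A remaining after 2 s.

0.7449 M

Step 1: For a first-order reaction: [A] = [A]₀ × e^(-kt)
Step 2: [A] = 1.5 × e^(-0.35 × 2)
Step 3: [A] = 1.5 × e^(-0.7)
Step 4: [A] = 1.5 × 0.496585 = 0.7449 M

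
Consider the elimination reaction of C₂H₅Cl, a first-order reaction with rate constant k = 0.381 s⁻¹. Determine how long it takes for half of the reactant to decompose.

1.819 s

Step 1: For a first-order reaction, t₁/₂ = ln(2)/k
Step 2: t₁/₂ = ln(2)/0.381
Step 3: t₁/₂ = 0.6931/0.381 = 1.819 s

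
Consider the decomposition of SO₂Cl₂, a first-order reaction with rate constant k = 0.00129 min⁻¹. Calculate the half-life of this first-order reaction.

537.3 min

Step 1: For a first-order reaction, t₁/₂ = ln(2)/k
Step 2: t₁/₂ = ln(2)/0.00129
Step 3: t₁/₂ = 0.6931/0.00129 = 537.3 min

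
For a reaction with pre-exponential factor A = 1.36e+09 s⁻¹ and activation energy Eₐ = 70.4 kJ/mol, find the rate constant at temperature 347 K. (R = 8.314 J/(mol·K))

3.43e-02 s⁻¹

Step 1: Use the Arrhenius equation: k = A × exp(-Eₐ/RT)
Step 2: Convert Eₐ to J/mol: 70.4 kJ/mol = 70400 J/mol
Step 3: Calculate the exponent: -Eₐ/(RT) = -70400/(8.314 × 347) = -24.40243
Step 4: k = 1.36e+09 × exp(-24.40243)
Step 5: k = 1.36e+09 × 2.52441e-11 = 3.4332e-02 s⁻¹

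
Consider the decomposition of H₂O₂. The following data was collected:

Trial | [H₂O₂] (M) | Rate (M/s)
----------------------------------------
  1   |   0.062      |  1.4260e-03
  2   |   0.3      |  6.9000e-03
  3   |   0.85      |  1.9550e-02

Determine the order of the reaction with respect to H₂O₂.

first order (1)

Step 1: Compare trials to find order n where rate₂/rate₁ = ([H₂O₂]₂/[H₂O₂]₁)^n
Step 2: rate₂/rate₁ = 6.9000e-03/1.4260e-03 = 4.839
Step 3: [H₂O₂]₂/[H₂O₂]₁ = 0.3/0.062 = 4.839
Step 4: n = ln(4.839)/ln(4.839) = 1.00 ≈ 1
Step 5: The reaction is first order in H₂O₂.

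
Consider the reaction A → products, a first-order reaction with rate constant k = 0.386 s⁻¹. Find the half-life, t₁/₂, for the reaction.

1.796 s

Step 1: For a first-order reaction, t₁/₂ = ln(2)/k
Step 2: t₁/₂ = ln(2)/0.386
Step 3: t₁/₂ = 0.6931/0.386 = 1.796 s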